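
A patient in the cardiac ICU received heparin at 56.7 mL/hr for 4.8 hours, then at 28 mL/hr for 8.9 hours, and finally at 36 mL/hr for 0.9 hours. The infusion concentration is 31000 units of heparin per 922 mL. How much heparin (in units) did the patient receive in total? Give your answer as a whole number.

Concentration = 31000 units ÷ 922 mL = 33.62256 units/mL
Stage 1: 56.7 mL/hr × 4.8 hr = 272.16 mL → 272.16 mL × 33.62256 units/mL = 9150.716 units
Stage 2: 28 mL/hr × 8.9 hr = 249.2 mL → 249.2 mL × 33.62256 units/mL = 8378.742 units
Stage 3: 36 mL/hr × 0.9 hr = 32.4 mL → 32.4 mL × 33.62256 units/mL = 1089.371 units
Total = 9150.716 + 8378.742 + 1089.371 = 18618.83 units

18619 units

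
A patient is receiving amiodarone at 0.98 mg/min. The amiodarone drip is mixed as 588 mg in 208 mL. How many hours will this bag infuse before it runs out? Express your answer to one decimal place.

0.98 mg/min × 60 min/hr = 58.8 mg/hr
Concentration = 588 mg ÷ 208 mL = 2.826923 mg/mL
Rate = 58.8 mg/hr ÷ 2.826923 mg/mL = 20.8 mL/hr
Duration = 208 mL ÷ 20.8 mL/hr = 10 hr

10.0 hours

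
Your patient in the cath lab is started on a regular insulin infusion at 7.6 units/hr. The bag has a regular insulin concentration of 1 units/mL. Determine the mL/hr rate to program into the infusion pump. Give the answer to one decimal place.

Rate = 7.6 units/hr ÷ 1 units/mL = 7.6 mL/hr

7.6 mL/hr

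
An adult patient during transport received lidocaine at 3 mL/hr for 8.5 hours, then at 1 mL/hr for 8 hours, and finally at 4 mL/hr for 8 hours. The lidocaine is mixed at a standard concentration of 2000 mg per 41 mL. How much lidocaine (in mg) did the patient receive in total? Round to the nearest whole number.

3195 mg

Concentration = 2000 mg ÷ 41 mL = 48.78049 mg/mL
Stage 1: 3 mL/hr × 8.5 hr = 25.5 mL → 25.5 mL × 48.78049 mg/mL = 1243.902 mg
Stage 2: 1 mL/hr × 8 hr = 8 mL → 8 mL × 48.78049 mg/mL = 390.2439 mg
Stage 3: 4 mL/hr × 8 hr = 32 mL → 32 mL × 48.78049 mg/mL = 1560.976 mg
Total = 1243.902 + 390.2439 + 1560.976 = 3195.122 mg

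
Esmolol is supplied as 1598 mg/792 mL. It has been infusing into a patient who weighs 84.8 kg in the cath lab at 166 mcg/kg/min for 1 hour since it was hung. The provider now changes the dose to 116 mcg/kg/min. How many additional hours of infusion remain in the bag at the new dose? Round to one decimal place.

1.3 hours

Initial rate:
Dose = 166 mcg/kg/min × 84.8 kg = 14076.8 mcg/min
14076.8 mcg/min × 60 min/hr = 844608 mcg/hr
Concentration = 1598 mg ÷ 792 mL = 2.017677 mg/mL = 2017.677 mcg/mL
Rate = 844608 mcg/hr ÷ 2017.677 mcg/mL = 418.6042 mL/hr
Volume infused so far = 418.6042 mL/hr × 1 hr = 418.6042 mL
Volume remaining = 792 − 418.6042 = 373.3958 mL
New rate:
Dose = 116 mcg/kg/min × 84.8 kg = 9836.8 mcg/min
9836.8 mcg/min × 60 min/hr = 590208 mcg/hr
Rate = 590208 mcg/hr ÷ 2017.677 mcg/mL = 292.5186 mL/hr
Time remaining = 373.3958 mL ÷ 292.5186 mL/hr = 1.276486 hr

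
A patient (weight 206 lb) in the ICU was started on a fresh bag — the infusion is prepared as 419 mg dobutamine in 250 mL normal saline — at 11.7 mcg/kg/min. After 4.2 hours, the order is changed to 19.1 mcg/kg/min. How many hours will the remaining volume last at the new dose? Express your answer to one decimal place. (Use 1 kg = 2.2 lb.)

1.3 hours

Initial rate:
Weight = 206 lb ÷ 2.2 lb/kg = 93.63636 kg
Dose = 11.7 mcg/kg/min × 93.63636 kg = 1095.545 mcg/min
1095.545 mcg/min × 60 min/hr = 65732.73 mcg/hr
Concentration = 419 mg ÷ 250 mL = 1.676 mg/mL = 1676 mcg/mL
Rate = 65732.73 mcg/hr ÷ 1676 mcg/mL = 39.22 mL/hr
Volume infused so far = 39.22 mL/hr × 4.2 hr = 164.724 mL
Volume remaining = 250 − 164.724 = 85.27598 mL
New rate:
Dose = 19.1 mcg/kg/min × 93.63636 kg = 1788.455 mcg/min
1788.455 mcg/min × 60 min/hr = 107307.3 mcg/hr
Rate = 107307.3 mcg/hr ÷ 1676 mcg/mL = 64.02582 mL/hr
Time remaining = 85.27598 mL ÷ 64.02582 mL/hr = 1.3319 hr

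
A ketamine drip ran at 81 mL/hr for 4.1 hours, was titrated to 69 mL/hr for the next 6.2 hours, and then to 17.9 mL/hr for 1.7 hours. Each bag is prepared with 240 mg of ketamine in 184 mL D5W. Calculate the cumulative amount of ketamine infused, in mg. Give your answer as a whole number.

1031 mg

Concentration = 240 mg ÷ 184 mL = 1.304348 mg/mL
Stage 1: 81 mL/hr × 4.1 hr = 332.1 mL → 332.1 mL × 1.304348 mg/mL = 433.1739 mg
Stage 2: 69 mL/hr × 6.2 hr = 427.8 mL → 427.8 mL × 1.304348 mg/mL = 558 mg
Stage 3: 17.9 mL/hr × 1.7 hr = 30.43 mL → 30.43 mL × 1.304348 mg/mL = 39.6913 mg
Total = 433.1739 + 558 + 39.6913 = 1030.865 mg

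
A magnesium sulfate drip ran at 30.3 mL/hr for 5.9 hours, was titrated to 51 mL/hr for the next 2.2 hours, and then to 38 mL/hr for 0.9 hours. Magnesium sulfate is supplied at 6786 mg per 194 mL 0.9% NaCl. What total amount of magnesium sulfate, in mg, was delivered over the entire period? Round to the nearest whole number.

11374 mg

Concentration = 6786 mg ÷ 194 mL = 34.97938 mg/mL
Stage 1: 30.3 mL/hr × 5.9 hr = 178.77 mL → 178.77 mL × 34.97938 mg/mL = 6253.264 mg
Stage 2: 51 mL/hr × 2.2 hr = 112.2 mL → 112.2 mL × 34.97938 mg/mL = 3924.687 mg
Stage 3: 38 mL/hr × 0.9 hr = 34.2 mL → 34.2 mL × 34.97938 mg/mL = 1196.295 mg
Total = 6253.264 + 3924.687 + 1196.295 = 11374.25 mg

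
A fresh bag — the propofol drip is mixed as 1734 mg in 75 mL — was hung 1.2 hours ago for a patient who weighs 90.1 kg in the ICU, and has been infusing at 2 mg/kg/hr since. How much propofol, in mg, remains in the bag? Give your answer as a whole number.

Dose = 2 mg/kg/hr × 90.1 kg = 180.2 mg/hr
Concentration = 1734 mg ÷ 75 mL = 23.12 mg/mL
Rate = 180.2 mg/hr ÷ 23.12 mg/mL = 7.794118 mL/hr
Volume infused = 7.794118 mL/hr × 1.2 hr = 9.352941 mL
Volume remaining = 75 − 9.352941 = 65.64706 mL
Drug remaining = 65.64706 mL × 23.12 mg/mL = 1517.76 mg

1518 mg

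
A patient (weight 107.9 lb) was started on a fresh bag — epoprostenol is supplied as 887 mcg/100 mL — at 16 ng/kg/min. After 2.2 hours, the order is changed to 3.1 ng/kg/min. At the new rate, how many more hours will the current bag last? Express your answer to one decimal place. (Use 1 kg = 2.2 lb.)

Initial rate:
Weight = 107.9 lb ÷ 2.2 lb/kg = 49.04545 kg
Dose = 16 ng/kg/min × 49.04545 kg = 784.7273 ng/min
784.7273 ng/min × 60 min/hr = 47083.64 ng/hr
Concentration = 887 mcg ÷ 100 mL = 8.87 mcg/mL = 8870 ng/mL
Rate = 47083.64 ng/hr ÷ 8870 ng/mL = 5.308189 mL/hr
Volume infused so far = 5.308189 mL/hr × 2.2 hr = 11.67802 mL
Volume remaining = 100 − 11.67802 = 88.32198 mL
New rate:
Dose = 3.1 ng/kg/min × 49.04545 kg = 152.0409 ng/min
152.0409 ng/min × 60 min/hr = 9122.455 ng/hr
Rate = 9122.455 ng/hr ÷ 8870 ng/mL = 1.028462 mL/hr
Time remaining = 88.32198 mL ÷ 1.028462 mL/hr = 85.87776 hr

85.9 hours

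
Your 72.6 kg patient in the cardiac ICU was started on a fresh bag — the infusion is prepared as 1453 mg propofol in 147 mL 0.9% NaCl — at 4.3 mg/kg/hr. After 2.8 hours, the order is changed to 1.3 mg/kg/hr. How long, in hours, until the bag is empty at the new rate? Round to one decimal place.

Initial rate:
Dose = 4.3 mg/kg/hr × 72.6 kg = 312.18 mg/hr
Concentration = 1453 mg ÷ 147 mL = 9.884354 mg/mL
Rate = 312.18 mg/hr ÷ 9.884354 mg/mL = 31.58325 mL/hr
Volume infused so far = 31.58325 mL/hr × 2.8 hr = 88.4331 mL
Volume remaining = 147 − 88.4331 = 58.5669 mL
New rate:
Dose = 1.3 mg/kg/hr × 72.6 kg = 94.38 mg/hr
Rate = 94.38 mg/hr ÷ 9.884354 mg/mL = 9.548424 mL/hr
Time remaining = 58.5669 mL ÷ 9.548424 mL/hr = 6.133672 hr

6.1 hours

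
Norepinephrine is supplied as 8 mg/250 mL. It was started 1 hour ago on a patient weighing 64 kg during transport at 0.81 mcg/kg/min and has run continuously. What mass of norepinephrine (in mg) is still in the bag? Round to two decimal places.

Dose = 0.81 mcg/kg/min × 64 kg = 51.84 mcg/min
51.84 mcg/min × 60 min/hr = 3110.4 mcg/hr
Concentration = 8 mg ÷ 250 mL = 0.032 mg/mL = 32 mcg/mL
Rate = 3110.4 mcg/hr ÷ 32 mcg/mL = 97.2 mL/hr
Volume infused = 97.2 mL/hr × 1 hr = 97.2 mL
Volume remaining = 250 − 97.2 = 152.8 mL
Drug remaining = 152.8 mL × 32 mcg/mL = 4889.6 mcg = 4.8896 mg

4.89 mg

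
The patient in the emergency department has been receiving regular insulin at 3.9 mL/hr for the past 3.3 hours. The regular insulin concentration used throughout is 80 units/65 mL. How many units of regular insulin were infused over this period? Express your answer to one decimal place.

15.8 units

Concentration = 80 units ÷ 65 mL = 1.230769 units/mL
Drug rate = 3.9 mL/hr × 1.230769 units/mL = 4.8 units/hr
Total = 4.8 units/hr × 3.3 hr = 15.84 units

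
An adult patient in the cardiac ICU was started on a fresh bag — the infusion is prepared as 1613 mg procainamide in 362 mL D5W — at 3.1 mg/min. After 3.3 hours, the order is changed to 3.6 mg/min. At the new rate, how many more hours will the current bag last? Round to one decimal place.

4.6 hours

Initial rate:
3.1 mg/min × 60 min/hr = 186 mg/hr
Concentration = 1613 mg ÷ 362 mL = 4.455801 mg/mL
Rate = 186 mg/hr ÷ 4.455801 mg/mL = 41.74334 mL/hr
Volume infused so far = 41.74334 mL/hr × 3.3 hr = 137.753 mL
Volume remaining = 362 − 137.753 = 224.247 mL
New rate:
3.6 mg/min × 60 min/hr = 216 mg/hr
Rate = 216 mg/hr ÷ 4.455801 mg/mL = 48.47613 mL/hr
Time remaining = 224.247 mL ÷ 48.47613 mL/hr = 4.625926 hr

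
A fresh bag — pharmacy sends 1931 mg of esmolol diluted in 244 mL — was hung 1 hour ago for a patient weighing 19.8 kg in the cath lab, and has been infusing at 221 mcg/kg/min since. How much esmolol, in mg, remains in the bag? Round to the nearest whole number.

1668 mg

Dose = 221 mcg/kg/min × 19.8 kg = 4375.8 mcg/min
4375.8 mcg/min × 60 min/hr = 262548 mcg/hr
Concentration = 1931 mg ÷ 244 mL = 7.913934 mg/mL = 7913.934 mcg/mL
Rate = 262548 mcg/hr ÷ 7913.934 mcg/mL = 33.17541 mL/hr
Volume infused = 33.17541 mL/hr × 1 hr = 33.17541 mL
Volume remaining = 244 − 33.17541 = 210.8246 mL
Drug remaining = 210.8246 mL × 7913.934 mcg/mL = 1668452 mcg = 1668.452 mg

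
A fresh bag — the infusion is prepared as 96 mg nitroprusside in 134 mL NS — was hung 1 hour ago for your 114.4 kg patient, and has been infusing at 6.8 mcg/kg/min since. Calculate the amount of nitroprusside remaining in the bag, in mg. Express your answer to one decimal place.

Dose = 6.8 mcg/kg/min × 114.4 kg = 777.92 mcg/min
777.92 mcg/min × 60 min/hr = 46675.2 mcg/hr
Concentration = 96 mg ÷ 134 mL = 0.7164179 mg/mL = 716.4179 mcg/mL
Rate = 46675.2 mcg/hr ÷ 716.4179 mcg/mL = 65.1508 mL/hr
Volume infused = 65.1508 mL/hr × 1 hr = 65.1508 mL
Volume remaining = 134 − 65.1508 = 68.8492 mL
Drug remaining = 68.8492 mL × 716.4179 mcg/mL = 49324.8 mcg = 49.3248 mg

49.3 mg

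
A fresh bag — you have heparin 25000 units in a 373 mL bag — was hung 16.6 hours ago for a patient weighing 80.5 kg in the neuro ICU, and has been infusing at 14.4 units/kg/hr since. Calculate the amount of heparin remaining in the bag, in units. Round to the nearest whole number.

5757 units

Dose = 14.4 units/kg/hr × 80.5 kg = 1159.2 units/hr
Concentration = 25000 units ÷ 373 mL = 67.02413 units/mL
Rate = 1159.2 units/hr ÷ 67.02413 units/mL = 17.29526 mL/hr
Volume infused = 17.29526 mL/hr × 16.6 hr = 287.1014 mL
Volume remaining = 373 − 287.1014 = 85.89862 mL
Drug remaining = 85.89862 mL × 67.02413 units/mL = 5757.28 units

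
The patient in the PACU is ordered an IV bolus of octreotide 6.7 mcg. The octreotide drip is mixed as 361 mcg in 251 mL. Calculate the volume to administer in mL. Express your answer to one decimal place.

Concentration = 361 mcg ÷ 251 mL = 1.438247 mcg/mL
Volume = 6.7 mcg ÷ 1.438247 mcg/mL = 4.658449 mL

4.7 mL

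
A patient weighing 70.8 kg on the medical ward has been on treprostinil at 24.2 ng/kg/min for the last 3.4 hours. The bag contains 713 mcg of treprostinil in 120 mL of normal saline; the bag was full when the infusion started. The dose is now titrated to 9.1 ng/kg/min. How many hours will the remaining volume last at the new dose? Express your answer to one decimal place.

9.4 hours

Initial rate:
Dose = 24.2 ng/kg/min × 70.8 kg = 1713.36 ng/min
1713.36 ng/min × 60 min/hr = 102801.6 ng/hr
Concentration = 713 mcg ÷ 120 mL = 5.941667 mcg/mL = 5941.667 ng/mL
Rate = 102801.6 ng/hr ÷ 5941.667 ng/mL = 17.30181 mL/hr
Volume infused so far = 17.30181 mL/hr × 3.4 hr = 58.82616 mL
Volume remaining = 120 − 58.82616 = 61.17384 mL
New rate:
Dose = 9.1 ng/kg/min × 70.8 kg = 644.28 ng/min
644.28 ng/min × 60 min/hr = 38656.8 ng/hr
Rate = 38656.8 ng/hr ÷ 5941.667 ng/mL = 6.506053 mL/hr
Time remaining = 61.17384 mL ÷ 6.506053 mL/hr = 9.402603 hr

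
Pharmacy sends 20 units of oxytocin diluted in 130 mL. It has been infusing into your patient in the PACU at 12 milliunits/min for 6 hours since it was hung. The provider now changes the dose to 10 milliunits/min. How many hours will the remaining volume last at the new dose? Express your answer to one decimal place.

26.1 hours

Initial rate:
12 milliunits/min × 60 min/hr = 720 milliunits/hr
Concentration = 20 units ÷ 130 mL = 0.1538462 units/mL = 153.8462 milliunits/mL
Rate = 720 milliunits/hr ÷ 153.8462 milliunits/mL = 4.68 mL/hr
Volume infused so far = 4.68 mL/hr × 6 hr = 28.08 mL
Volume remaining = 130 − 28.08 = 101.92 mL
New rate:
10 milliunits/min × 60 min/hr = 600 milliunits/hr
Rate = 600 milliunits/hr ÷ 153.8462 milliunits/mL = 3.9 mL/hr
Time remaining = 101.92 mL ÷ 3.9 mL/hr = 26.13333 hr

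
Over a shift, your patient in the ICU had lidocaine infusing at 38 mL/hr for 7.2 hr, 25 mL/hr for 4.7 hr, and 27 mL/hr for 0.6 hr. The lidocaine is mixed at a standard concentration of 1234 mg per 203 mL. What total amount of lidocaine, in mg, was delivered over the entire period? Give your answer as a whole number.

Concentration = 1234 mg ÷ 203 mL = 6.078818 mg/mL
Stage 1: 38 mL/hr × 7.2 hr = 273.6 mL → 273.6 mL × 6.078818 mg/mL = 1663.165 mg
Stage 2: 25 mL/hr × 4.7 hr = 117.5 mL → 117.5 mL × 6.078818 mg/mL = 714.2611 mg
Stage 3: 27 mL/hr × 0.6 hr = 16.2 mL → 16.2 mL × 6.078818 mg/mL = 98.47685 mg
Total = 1663.165 + 714.2611 + 98.47685 = 2475.902 mg

2476 mg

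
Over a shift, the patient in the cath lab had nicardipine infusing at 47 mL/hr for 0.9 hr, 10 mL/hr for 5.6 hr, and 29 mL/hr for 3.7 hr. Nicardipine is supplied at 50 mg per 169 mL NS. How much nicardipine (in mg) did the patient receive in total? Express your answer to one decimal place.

Concentration = 50 mg ÷ 169 mL = 0.295858 mg/mL
Stage 1: 47 mL/hr × 0.9 hr = 42.3 mL → 42.3 mL × 0.295858 mg/mL = 12.51479 mg
Stage 2: 10 mL/hr × 5.6 hr = 56 mL → 56 mL × 0.295858 mg/mL = 16.56805 mg
Stage 3: 29 mL/hr × 3.7 hr = 107.3 mL → 107.3 mL × 0.295858 mg/mL = 31.74556 mg
Total = 12.51479 + 16.56805 + 31.74556 = 60.8284 mg

60.8 mg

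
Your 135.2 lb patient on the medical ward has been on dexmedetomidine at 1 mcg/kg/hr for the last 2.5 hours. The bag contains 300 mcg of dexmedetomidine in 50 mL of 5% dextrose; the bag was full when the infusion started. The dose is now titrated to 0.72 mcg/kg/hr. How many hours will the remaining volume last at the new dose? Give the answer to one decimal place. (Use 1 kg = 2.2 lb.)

3.3 hours

Initial rate:
Weight = 135.2 lb ÷ 2.2 lb/kg = 61.45455 kg
Dose = 1 mcg/kg/hr × 61.45455 kg = 61.45455 mcg/hr
Concentration = 300 mcg ÷ 50 mL = 6 mcg/mL
Rate = 61.45455 mcg/hr ÷ 6 mcg/mL = 10.24242 mL/hr
Volume infused so far = 10.24242 mL/hr × 2.5 hr = 25.60606 mL
Volume remaining = 50 − 25.60606 = 24.39394 mL
New rate:
Dose = 0.72 mcg/kg/hr × 61.45455 kg = 44.24727 mcg/hr
Rate = 44.24727 mcg/hr ÷ 6 mcg/mL = 7.374545 mL/hr
Time remaining = 24.39394 mL ÷ 7.374545 mL/hr = 3.307857 hr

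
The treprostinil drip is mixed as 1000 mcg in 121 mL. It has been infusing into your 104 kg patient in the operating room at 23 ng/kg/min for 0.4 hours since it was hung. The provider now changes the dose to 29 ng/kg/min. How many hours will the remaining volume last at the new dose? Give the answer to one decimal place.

Initial rate:
Dose = 23 ng/kg/min × 104 kg = 2392 ng/min
2392 ng/min × 60 min/hr = 143520 ng/hr
Concentration = 1000 mcg ÷ 121 mL = 8.264463 mcg/mL = 8264.463 ng/mL
Rate = 143520 ng/hr ÷ 8264.463 ng/mL = 17.36592 mL/hr
Volume infused so far = 17.36592 mL/hr × 0.4 hr = 6.946368 mL
Volume remaining = 121 − 6.946368 = 114.0536 mL
New rate:
Dose = 29 ng/kg/min × 104 kg = 3016 ng/min
3016 ng/min × 60 min/hr = 180960 ng/hr
Rate = 180960 ng/hr ÷ 8264.463 ng/mL = 21.89616 mL/hr
Time remaining = 114.0536 mL ÷ 21.89616 mL/hr = 5.208842 hr

5.2 hours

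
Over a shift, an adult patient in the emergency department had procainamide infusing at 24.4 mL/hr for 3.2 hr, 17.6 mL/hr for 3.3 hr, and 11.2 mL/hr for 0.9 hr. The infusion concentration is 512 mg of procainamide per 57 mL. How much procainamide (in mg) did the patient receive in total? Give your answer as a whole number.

1314 mg

Concentration = 512 mg ÷ 57 mL = 8.982456 mg/mL
Stage 1: 24.4 mL/hr × 3.2 hr = 78.08 mL → 78.08 mL × 8.982456 mg/mL = 701.3502 mg
Stage 2: 17.6 mL/hr × 3.3 hr = 58.08 mL → 58.08 mL × 8.982456 mg/mL = 521.7011 mg
Stage 3: 11.2 mL/hr × 0.9 hr = 10.08 mL → 10.08 mL × 8.982456 mg/mL = 90.54316 mg
Total = 701.3502 + 521.7011 + 90.54316 = 1313.594 mg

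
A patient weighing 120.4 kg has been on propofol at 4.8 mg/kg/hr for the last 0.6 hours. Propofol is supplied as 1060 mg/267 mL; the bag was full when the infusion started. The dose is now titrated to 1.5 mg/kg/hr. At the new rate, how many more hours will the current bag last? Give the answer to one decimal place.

3.9 hours

Initial rate:
Dose = 4.8 mg/kg/hr × 120.4 kg = 577.92 mg/hr
Concentration = 1060 mg ÷ 267 mL = 3.970037 mg/mL
Rate = 577.92 mg/hr ÷ 3.970037 mg/mL = 145.5704 mL/hr
Volume infused so far = 145.5704 mL/hr × 0.6 hr = 87.34225 mL
Volume remaining = 267 − 87.34225 = 179.6578 mL
New rate:
Dose = 1.5 mg/kg/hr × 120.4 kg = 180.6 mg/hr
Rate = 180.6 mg/hr ÷ 3.970037 mg/mL = 45.49075 mL/hr
Time remaining = 179.6578 mL ÷ 45.49075 mL/hr = 3.949324 hr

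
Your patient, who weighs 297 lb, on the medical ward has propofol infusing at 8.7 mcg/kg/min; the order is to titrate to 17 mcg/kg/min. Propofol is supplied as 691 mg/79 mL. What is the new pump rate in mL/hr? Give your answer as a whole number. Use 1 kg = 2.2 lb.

16 mL/hr

Weight = 297 lb ÷ 2.2 lb/kg = 135 kg
Dose = 17 mcg/kg/min × 135 kg = 2295 mcg/min
2295 mcg/min × 60 min/hr = 137700 mcg/hr
Concentration = 691 mg ÷ 79 mL = 8.746835 mg/mL = 8746.835 mcg/mL
Rate = 137700 mcg/hr ÷ 8746.835 mcg/mL = 15.74284 mL/hr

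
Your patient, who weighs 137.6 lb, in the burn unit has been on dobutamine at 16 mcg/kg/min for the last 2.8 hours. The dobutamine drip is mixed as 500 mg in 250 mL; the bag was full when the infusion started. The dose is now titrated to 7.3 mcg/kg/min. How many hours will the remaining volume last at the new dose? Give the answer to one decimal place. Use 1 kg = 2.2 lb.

Initial rate:
Weight = 137.6 lb ÷ 2.2 lb/kg = 62.54545 kg
Dose = 16 mcg/kg/min × 62.54545 kg = 1000.727 mcg/min
1000.727 mcg/min × 60 min/hr = 60043.64 mcg/hr
Concentration = 500 mg ÷ 250 mL = 2 mg/mL = 2000 mcg/mL
Rate = 60043.64 mcg/hr ÷ 2000 mcg/mL = 30.02182 mL/hr
Volume infused so far = 30.02182 mL/hr × 2.8 hr = 84.06109 mL
Volume remaining = 250 − 84.06109 = 165.9389 mL
New rate:
Dose = 7.3 mcg/kg/min × 62.54545 kg = 456.5818 mcg/min
456.5818 mcg/min × 60 min/hr = 27394.91 mcg/hr
Rate = 27394.91 mcg/hr ÷ 2000 mcg/mL = 13.69745 mL/hr
Time remaining = 165.9389 mL ÷ 13.69745 mL/hr = 12.11458 hr

12.1 hours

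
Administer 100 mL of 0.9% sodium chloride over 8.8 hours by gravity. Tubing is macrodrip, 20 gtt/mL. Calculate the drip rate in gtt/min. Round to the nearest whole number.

4 gtt/min

100 mL ÷ (8.8 hr × 60 = 528 min) = 0.1893939 mL/min
0.1893939 mL/min × 20 gtt/mL = 3.787879 gtt/min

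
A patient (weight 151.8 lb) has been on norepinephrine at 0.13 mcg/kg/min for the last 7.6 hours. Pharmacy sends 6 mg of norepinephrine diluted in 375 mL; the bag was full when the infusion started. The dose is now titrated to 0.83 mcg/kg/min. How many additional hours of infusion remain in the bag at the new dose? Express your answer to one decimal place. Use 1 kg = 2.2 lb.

Initial rate:
Weight = 151.8 lb ÷ 2.2 lb/kg = 69 kg
Dose = 0.13 mcg/kg/min × 69 kg = 8.97 mcg/min
8.97 mcg/min × 60 min/hr = 538.2 mcg/hr
Concentration = 6 mg ÷ 375 mL = 0.016 mg/mL = 16 mcg/mL
Rate = 538.2 mcg/hr ÷ 16 mcg/mL = 33.6375 mL/hr
Volume infused so far = 33.6375 mL/hr × 7.6 hr = 255.645 mL
Volume remaining = 375 − 255.645 = 119.355 mL
New rate:
Dose = 0.83 mcg/kg/min × 69 kg = 57.27 mcg/min
57.27 mcg/min × 60 min/hr = 3436.2 mcg/hr
Rate = 3436.2 mcg/hr ÷ 16 mcg/mL = 214.7625 mL/hr
Time remaining = 119.355 mL ÷ 214.7625 mL/hr = 0.5557534 hr

0.6 hours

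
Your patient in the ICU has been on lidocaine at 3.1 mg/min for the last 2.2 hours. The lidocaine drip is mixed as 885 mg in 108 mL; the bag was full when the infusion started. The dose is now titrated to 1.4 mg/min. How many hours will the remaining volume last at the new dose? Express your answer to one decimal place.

5.7 hours

Initial rate:
3.1 mg/min × 60 min/hr = 186 mg/hr
Concentration = 885 mg ÷ 108 mL = 8.194444 mg/mL
Rate = 186 mg/hr ÷ 8.194444 mg/mL = 22.69831 mL/hr
Volume infused so far = 22.69831 mL/hr × 2.2 hr = 49.93627 mL
Volume remaining = 108 − 49.93627 = 58.06373 mL
New rate:
1.4 mg/min × 60 min/hr = 84 mg/hr
Rate = 84 mg/hr ÷ 8.194444 mg/mL = 10.25085 mL/hr
Time remaining = 58.06373 mL ÷ 10.25085 mL/hr = 5.664286 hr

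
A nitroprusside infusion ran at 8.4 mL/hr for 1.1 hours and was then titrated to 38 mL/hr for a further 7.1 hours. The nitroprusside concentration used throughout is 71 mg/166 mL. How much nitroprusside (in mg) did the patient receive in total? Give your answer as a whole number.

119 mg

Concentration = 71 mg ÷ 166 mL = 0.4277108 mg/mL
Stage 1: 8.4 mL/hr × 1.1 hr = 9.24 mL → 9.24 mL × 0.4277108 mg/mL = 3.952048 mg
Stage 2: 38 mL/hr × 7.1 hr = 269.8 mL → 269.8 mL × 0.4277108 mg/mL = 115.3964 mg
Total = 3.952048 + 115.3964 = 119.3484 mg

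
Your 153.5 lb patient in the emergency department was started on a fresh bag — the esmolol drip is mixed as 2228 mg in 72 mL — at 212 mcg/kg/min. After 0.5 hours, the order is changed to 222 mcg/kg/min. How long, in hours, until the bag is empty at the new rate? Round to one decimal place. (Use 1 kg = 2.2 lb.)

Initial rate:
Weight = 153.5 lb ÷ 2.2 lb/kg = 69.77273 kg
Dose = 212 mcg/kg/min × 69.77273 kg = 14791.82 mcg/min
14791.82 mcg/min × 60 min/hr = 887509.1 mcg/hr
Concentration = 2228 mg ÷ 72 mL = 30.94444 mg/mL = 30944.44 mcg/mL
Rate = 887509.1 mcg/hr ÷ 30944.44 mcg/mL = 28.68072 mL/hr
Volume infused so far = 28.68072 mL/hr × 0.5 hr = 14.34036 mL
Volume remaining = 72 − 14.34036 = 57.65964 mL
New rate:
Dose = 222 mcg/kg/min × 69.77273 kg = 15489.55 mcg/min
15489.55 mcg/min × 60 min/hr = 929372.7 mcg/hr
Rate = 929372.7 mcg/hr ÷ 30944.44 mcg/mL = 30.03359 mL/hr
Time remaining = 57.65964 mL ÷ 30.03359 mL/hr = 1.919838 hr

1.9 hours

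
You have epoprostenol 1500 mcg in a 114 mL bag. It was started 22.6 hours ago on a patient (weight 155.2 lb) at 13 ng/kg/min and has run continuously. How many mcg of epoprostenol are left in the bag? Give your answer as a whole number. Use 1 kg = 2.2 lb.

Weight = 155.2 lb ÷ 2.2 lb/kg = 70.54545 kg
Dose = 13 ng/kg/min × 70.54545 kg = 917.0909 ng/min
917.0909 ng/min × 60 min/hr = 55025.45 ng/hr
Concentration = 1500 mcg ÷ 114 mL = 13.15789 mcg/mL = 13157.89 ng/mL
Rate = 55025.45 ng/hr ÷ 13157.89 ng/mL = 4.181935 mL/hr
Volume infused = 4.181935 mL/hr × 22.6 hr = 94.51172 mL
Volume remaining = 114 − 94.51172 = 19.48828 mL
Drug remaining = 19.48828 mL × 13157.89 ng/mL = 256424.7 ng = 256.4247 mcg

256 mcg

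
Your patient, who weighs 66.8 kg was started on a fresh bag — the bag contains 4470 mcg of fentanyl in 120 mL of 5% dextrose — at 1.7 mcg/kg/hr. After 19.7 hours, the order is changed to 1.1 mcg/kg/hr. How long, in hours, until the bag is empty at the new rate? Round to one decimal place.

Initial rate:
Dose = 1.7 mcg/kg/hr × 66.8 kg = 113.56 mcg/hr
Concentration = 4470 mcg ÷ 120 mL = 37.25 mcg/mL
Rate = 113.56 mcg/hr ÷ 37.25 mcg/mL = 3.048591 mL/hr
Volume infused so far = 3.048591 mL/hr × 19.7 hr = 60.05723 mL
Volume remaining = 120 − 60.05723 = 59.94277 mL
New rate:
Dose = 1.1 mcg/kg/hr × 66.8 kg = 73.48 mcg/hr
Rate = 73.48 mcg/hr ÷ 37.25 mcg/mL = 1.972617 mL/hr
Time remaining = 59.94277 mL ÷ 1.972617 mL/hr = 30.38743 hr

30.4 hours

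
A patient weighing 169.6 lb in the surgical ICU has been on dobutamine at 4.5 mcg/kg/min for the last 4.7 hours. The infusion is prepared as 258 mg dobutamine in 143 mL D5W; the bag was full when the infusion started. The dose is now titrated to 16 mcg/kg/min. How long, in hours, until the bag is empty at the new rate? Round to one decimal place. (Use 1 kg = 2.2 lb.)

2.2 hours

Initial rate:
Weight = 169.6 lb ÷ 2.2 lb/kg = 77.09091 kg
Dose = 4.5 mcg/kg/min × 77.09091 kg = 346.9091 mcg/min
346.9091 mcg/min × 60 min/hr = 20814.55 mcg/hr
Concentration = 258 mg ÷ 143 mL = 1.804196 mg/mL = 1804.196 mcg/mL
Rate = 20814.55 mcg/hr ÷ 1804.196 mcg/mL = 11.53674 mL/hr
Volume infused so far = 11.53674 mL/hr × 4.7 hr = 54.2227 mL
Volume remaining = 143 − 54.2227 = 88.7773 mL
New rate:
Dose = 16 mcg/kg/min × 77.09091 kg = 1233.455 mcg/min
1233.455 mcg/min × 60 min/hr = 74007.27 mcg/hr
Rate = 74007.27 mcg/hr ÷ 1804.196 mcg/mL = 41.01953 mL/hr
Time remaining = 88.7773 mL ÷ 41.01953 mL/hr = 2.164269 hr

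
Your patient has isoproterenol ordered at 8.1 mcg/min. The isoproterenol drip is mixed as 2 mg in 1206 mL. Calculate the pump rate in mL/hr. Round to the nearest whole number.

8.1 mcg/min × 60 min/hr = 486 mcg/hr
Concentration = 2 mg ÷ 1206 mL = 0.001658375 mg/mL = 1.658375 mcg/mL
Rate = 486 mcg/hr ÷ 1.658375 mcg/mL = 293.058 mL/hr

293 mL/hr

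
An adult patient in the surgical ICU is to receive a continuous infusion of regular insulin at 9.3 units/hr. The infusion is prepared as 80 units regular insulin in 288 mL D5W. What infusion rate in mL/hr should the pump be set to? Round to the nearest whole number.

33 mL/hr

Concentration = 80 units ÷ 288 mL = 0.2777778 units/mL
Rate = 9.3 units/hr ÷ 0.2777778 units/mL = 33.48 mL/hr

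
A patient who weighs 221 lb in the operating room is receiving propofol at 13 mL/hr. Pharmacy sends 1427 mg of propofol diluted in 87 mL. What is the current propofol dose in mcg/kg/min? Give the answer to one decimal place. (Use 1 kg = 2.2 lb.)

Weight = 221 lb ÷ 2.2 lb/kg = 100.4545 kg
Concentration = 1427 mg ÷ 87 mL = 16.4023 mg/mL = 16402.3 mcg/mL
Drug rate = 13 mL/hr × 16402.3 mcg/mL = 213229.9 mcg/hr
213229.9 mcg/hr ÷ 60 min/hr = 3553.831 mcg/min
3553.831 mcg/min ÷ 100.4545 kg = 35.37751 mcg/kg/min

35.4 mcg/kg/min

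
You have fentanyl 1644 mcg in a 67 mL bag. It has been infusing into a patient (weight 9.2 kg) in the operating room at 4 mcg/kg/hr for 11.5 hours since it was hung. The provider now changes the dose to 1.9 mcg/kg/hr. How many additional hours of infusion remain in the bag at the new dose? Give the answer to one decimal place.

Initial rate:
Dose = 4 mcg/kg/hr × 9.2 kg = 36.8 mcg/hr
Concentration = 1644 mcg ÷ 67 mL = 24.53731 mcg/mL
Rate = 36.8 mcg/hr ÷ 24.53731 mcg/mL = 1.499757 mL/hr
Volume infused so far = 1.499757 mL/hr × 11.5 hr = 17.2472 mL
Volume remaining = 67 − 17.2472 = 49.7528 mL
New rate:
Dose = 1.9 mcg/kg/hr × 9.2 kg = 17.48 mcg/hr
Rate = 17.48 mcg/hr ÷ 24.53731 mcg/mL = 0.7123844 mL/hr
Time remaining = 49.7528 mL ÷ 0.7123844 mL/hr = 69.83982 hr

69.8 hours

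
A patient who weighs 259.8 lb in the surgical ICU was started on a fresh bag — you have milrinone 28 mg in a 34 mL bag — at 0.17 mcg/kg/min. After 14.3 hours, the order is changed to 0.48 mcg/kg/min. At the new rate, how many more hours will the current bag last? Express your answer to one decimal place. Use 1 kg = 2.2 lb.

Initial rate:
Weight = 259.8 lb ÷ 2.2 lb/kg = 118.0909 kg
Dose = 0.17 mcg/kg/min × 118.0909 kg = 20.07545 mcg/min
20.07545 mcg/min × 60 min/hr = 1204.527 mcg/hr
Concentration = 28 mg ÷ 34 mL = 0.8235294 mg/mL = 823.5294 mcg/mL
Rate = 1204.527 mcg/hr ÷ 823.5294 mcg/mL = 1.46264 mL/hr
Volume infused so far = 1.46264 mL/hr × 14.3 hr = 20.91576 mL
Volume remaining = 34 − 20.91576 = 13.08424 mL
New rate:
Dose = 0.48 mcg/kg/min × 118.0909 kg = 56.68364 mcg/min
56.68364 mcg/min × 60 min/hr = 3401.018 mcg/hr
Rate = 3401.018 mcg/hr ÷ 823.5294 mcg/mL = 4.129808 mL/hr
Time remaining = 13.08424 mL ÷ 4.129808 mL/hr = 3.168245 hr

3.2 hours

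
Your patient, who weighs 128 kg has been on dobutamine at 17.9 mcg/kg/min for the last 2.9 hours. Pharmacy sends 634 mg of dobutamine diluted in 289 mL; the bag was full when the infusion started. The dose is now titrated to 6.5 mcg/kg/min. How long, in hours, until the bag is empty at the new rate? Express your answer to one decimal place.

4.7 hours

Initial rate:
Dose = 17.9 mcg/kg/min × 128 kg = 2291.2 mcg/min
2291.2 mcg/min × 60 min/hr = 137472 mcg/hr
Concentration = 634 mg ÷ 289 mL = 2.193772 mg/mL = 2193.772 mcg/mL
Rate = 137472 mcg/hr ÷ 2193.772 mcg/mL = 62.66468 mL/hr
Volume infused so far = 62.66468 mL/hr × 2.9 hr = 181.7276 mL
Volume remaining = 289 − 181.7276 = 107.2724 mL
New rate:
Dose = 6.5 mcg/kg/min × 128 kg = 832 mcg/min
832 mcg/min × 60 min/hr = 49920 mcg/hr
Rate = 49920 mcg/hr ÷ 2193.772 mcg/mL = 22.75533 mL/hr
Time remaining = 107.2724 mL ÷ 22.75533 mL/hr = 4.714167 hr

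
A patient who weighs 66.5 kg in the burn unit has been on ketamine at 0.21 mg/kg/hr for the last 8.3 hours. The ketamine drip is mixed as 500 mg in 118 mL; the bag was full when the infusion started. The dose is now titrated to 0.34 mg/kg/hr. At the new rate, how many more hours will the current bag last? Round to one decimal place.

Initial rate:
Dose = 0.21 mg/kg/hr × 66.5 kg = 13.965 mg/hr
Concentration = 500 mg ÷ 118 mL = 4.237288 mg/mL
Rate = 13.965 mg/hr ÷ 4.237288 mg/mL = 3.29574 mL/hr
Volume infused so far = 3.29574 mL/hr × 8.3 hr = 27.35464 mL
Volume remaining = 118 − 27.35464 = 90.64536 mL
New rate:
Dose = 0.34 mg/kg/hr × 66.5 kg = 22.61 mg/hr
Rate = 22.61 mg/hr ÷ 4.237288 mg/mL = 5.33596 mL/hr
Time remaining = 90.64536 mL ÷ 5.33596 mL/hr = 16.98764 hr

17.0 hours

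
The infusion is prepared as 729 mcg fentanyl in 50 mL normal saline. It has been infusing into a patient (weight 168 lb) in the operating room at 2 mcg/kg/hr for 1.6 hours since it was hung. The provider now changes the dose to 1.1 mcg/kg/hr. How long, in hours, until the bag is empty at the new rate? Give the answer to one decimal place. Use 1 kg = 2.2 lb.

5.8 hours

Initial rate:
Weight = 168 lb ÷ 2.2 lb/kg = 76.36364 kg
Dose = 2 mcg/kg/hr × 76.36364 kg = 152.7273 mcg/hr
Concentration = 729 mcg ÷ 50 mL = 14.58 mcg/mL
Rate = 152.7273 mcg/hr ÷ 14.58 mcg/mL = 10.47512 mL/hr
Volume infused so far = 10.47512 mL/hr × 1.6 hr = 16.76019 mL
Volume remaining = 50 − 16.76019 = 33.23981 mL
New rate:
Dose = 1.1 mcg/kg/hr × 76.36364 kg = 84 mcg/hr
Rate = 84 mcg/hr ÷ 14.58 mcg/mL = 5.761317 mL/hr
Time remaining = 33.23981 mL ÷ 5.761317 mL/hr = 5.769481 hr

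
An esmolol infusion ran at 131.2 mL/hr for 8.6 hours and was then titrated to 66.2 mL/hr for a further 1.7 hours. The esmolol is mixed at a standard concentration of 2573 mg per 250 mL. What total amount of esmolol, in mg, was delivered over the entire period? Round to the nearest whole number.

Concentration = 2573 mg ÷ 250 mL = 10.292 mg/mL
Stage 1: 131.2 mL/hr × 8.6 hr = 1128.32 mL → 1128.32 mL × 10.292 mg/mL = 11612.67 mg
Stage 2: 66.2 mL/hr × 1.7 hr = 112.54 mL → 112.54 mL × 10.292 mg/mL = 1158.262 mg
Total = 11612.67 + 1158.262 = 12770.93 mg

12771 mg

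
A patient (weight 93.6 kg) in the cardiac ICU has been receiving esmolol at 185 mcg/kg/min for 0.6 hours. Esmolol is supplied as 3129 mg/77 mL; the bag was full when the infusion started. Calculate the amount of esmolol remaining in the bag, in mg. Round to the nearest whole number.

2506 mg

Dose = 185 mcg/kg/min × 93.6 kg = 17316 mcg/min
17316 mcg/min × 60 min/hr = 1038960 mcg/hr
Concentration = 3129 mg ÷ 77 mL = 40.63636 mg/mL = 40636.36 mcg/mL
Rate = 1038960 mcg/hr ÷ 40636.36 mcg/mL = 25.56725 mL/hr
Volume infused = 25.56725 mL/hr × 0.6 hr = 15.34035 mL
Volume remaining = 77 − 15.34035 = 61.65965 mL
Drug remaining = 61.65965 mL × 40636.36 mcg/mL = 2505624 mcg = 2505.624 mg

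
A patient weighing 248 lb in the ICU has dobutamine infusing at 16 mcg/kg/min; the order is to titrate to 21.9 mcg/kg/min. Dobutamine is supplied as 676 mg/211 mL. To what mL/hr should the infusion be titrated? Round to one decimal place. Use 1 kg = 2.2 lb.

Weight = 248 lb ÷ 2.2 lb/kg = 112.7273 kg
Dose = 21.9 mcg/kg/min × 112.7273 kg = 2468.727 mcg/min
2468.727 mcg/min × 60 min/hr = 148123.6 mcg/hr
Concentration = 676 mg ÷ 211 mL = 3.203791 mg/mL = 3203.791 mcg/mL
Rate = 148123.6 mcg/hr ÷ 3203.791 mcg/mL = 46.23386 mL/hr

46.2 mL/hr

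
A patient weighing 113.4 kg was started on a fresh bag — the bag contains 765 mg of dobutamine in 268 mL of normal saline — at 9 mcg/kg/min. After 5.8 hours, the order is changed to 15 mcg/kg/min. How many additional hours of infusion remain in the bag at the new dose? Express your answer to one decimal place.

4.0 hours

Initial rate:
Dose = 9 mcg/kg/min × 113.4 kg = 1020.6 mcg/min
1020.6 mcg/min × 60 min/hr = 61236 mcg/hr
Concentration = 765 mg ÷ 268 mL = 2.854478 mg/mL = 2854.478 mcg/mL
Rate = 61236 mcg/hr ÷ 2854.478 mcg/mL = 21.45261 mL/hr
Volume infused so far = 21.45261 mL/hr × 5.8 hr = 124.4251 mL
Volume remaining = 268 − 124.4251 = 143.5749 mL
New rate:
Dose = 15 mcg/kg/min × 113.4 kg = 1701 mcg/min
1701 mcg/min × 60 min/hr = 102060 mcg/hr
Rate = 102060 mcg/hr ÷ 2854.478 mcg/mL = 35.75435 mL/hr
Time remaining = 143.5749 mL ÷ 35.75435 mL/hr = 4.015591 hr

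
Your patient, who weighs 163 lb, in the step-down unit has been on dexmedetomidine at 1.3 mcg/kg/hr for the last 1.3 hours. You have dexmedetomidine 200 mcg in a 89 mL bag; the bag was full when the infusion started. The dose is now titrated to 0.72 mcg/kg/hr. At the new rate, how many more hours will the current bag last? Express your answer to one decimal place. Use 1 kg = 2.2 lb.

1.4 hours

Initial rate:
Weight = 163 lb ÷ 2.2 lb/kg = 74.09091 kg
Dose = 1.3 mcg/kg/hr × 74.09091 kg = 96.31818 mcg/hr
Concentration = 200 mcg ÷ 89 mL = 2.247191 mcg/mL
Rate = 96.31818 mcg/hr ÷ 2.247191 mcg/mL = 42.86159 mL/hr
Volume infused so far = 42.86159 mL/hr × 1.3 hr = 55.72007 mL
Volume remaining = 89 − 55.72007 = 33.27993 mL
New rate:
Dose = 0.72 mcg/kg/hr × 74.09091 kg = 53.34545 mcg/hr
Rate = 53.34545 mcg/hr ÷ 2.247191 mcg/mL = 23.73873 mL/hr
Time remaining = 33.27993 mL ÷ 23.73873 mL/hr = 1.401926 hr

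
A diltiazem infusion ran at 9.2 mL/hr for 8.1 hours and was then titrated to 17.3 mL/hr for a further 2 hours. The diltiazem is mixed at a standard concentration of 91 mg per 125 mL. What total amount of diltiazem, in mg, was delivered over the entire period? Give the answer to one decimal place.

79.4 mg

Concentration = 91 mg ÷ 125 mL = 0.728 mg/mL
Stage 1: 9.2 mL/hr × 8.1 hr = 74.52 mL → 74.52 mL × 0.728 mg/mL = 54.25056 mg
Stage 2: 17.3 mL/hr × 2 hr = 34.6 mL → 34.6 mL × 0.728 mg/mL = 25.1888 mg
Total = 54.25056 + 25.1888 = 79.43936 mg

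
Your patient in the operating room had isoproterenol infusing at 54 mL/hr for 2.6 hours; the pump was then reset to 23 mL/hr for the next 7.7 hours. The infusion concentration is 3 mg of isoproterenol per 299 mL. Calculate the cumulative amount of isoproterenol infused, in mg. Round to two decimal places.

Concentration = 3 mg ÷ 299 mL = 0.01003344 mg/mL
Stage 1: 54 mL/hr × 2.6 hr = 140.4 mL → 140.4 mL × 0.01003344 mg/mL = 1.408696 mg
Stage 2: 23 mL/hr × 7.7 hr = 177.1 mL → 177.1 mL × 0.01003344 mg/mL = 1.776923 mg
Total = 1.408696 + 1.776923 = 3.185619 mg

3.19 mg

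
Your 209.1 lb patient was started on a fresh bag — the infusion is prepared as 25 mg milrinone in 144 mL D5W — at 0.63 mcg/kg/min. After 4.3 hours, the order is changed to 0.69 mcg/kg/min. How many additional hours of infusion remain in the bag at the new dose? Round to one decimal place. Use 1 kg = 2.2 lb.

2.4 hours

Initial rate:
Weight = 209.1 lb ÷ 2.2 lb/kg = 95.04545 kg
Dose = 0.63 mcg/kg/min × 95.04545 kg = 59.87864 mcg/min
59.87864 mcg/min × 60 min/hr = 3592.718 mcg/hr
Concentration = 25 mg ÷ 144 mL = 0.1736111 mg/mL = 173.6111 mcg/mL
Rate = 3592.718 mcg/hr ÷ 173.6111 mcg/mL = 20.69406 mL/hr
Volume infused so far = 20.69406 mL/hr × 4.3 hr = 88.98444 mL
Volume remaining = 144 − 88.98444 = 55.01556 mL
New rate:
Dose = 0.69 mcg/kg/min × 95.04545 kg = 65.58136 mcg/min
65.58136 mcg/min × 60 min/hr = 3934.882 mcg/hr
Rate = 3934.882 mcg/hr ÷ 173.6111 mcg/mL = 22.66492 mL/hr
Time remaining = 55.01556 mL ÷ 22.66492 mL/hr = 2.427344 hr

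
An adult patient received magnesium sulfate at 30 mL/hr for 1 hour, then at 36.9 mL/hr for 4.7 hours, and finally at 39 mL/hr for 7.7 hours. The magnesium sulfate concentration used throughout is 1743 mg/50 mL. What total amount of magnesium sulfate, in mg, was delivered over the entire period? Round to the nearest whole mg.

Concentration = 1743 mg ÷ 50 mL = 34.86 mg/mL
Stage 1: 30 mL/hr × 1 hr = 30 mL → 30 mL × 34.86 mg/mL = 1045.8 mg
Stage 2: 36.9 mL/hr × 4.7 hr = 173.43 mL → 173.43 mL × 34.86 mg/mL = 6045.77 mg
Stage 3: 39 mL/hr × 7.7 hr = 300.3 mL → 300.3 mL × 34.86 mg/mL = 10468.46 mg
Total = 1045.8 + 6045.77 + 10468.46 = 17560.03 mg

17560 mg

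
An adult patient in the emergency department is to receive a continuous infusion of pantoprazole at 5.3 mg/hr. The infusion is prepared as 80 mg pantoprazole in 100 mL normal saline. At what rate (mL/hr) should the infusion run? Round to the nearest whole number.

7 mL/hr

Concentration = 80 mg ÷ 100 mL = 0.8 mg/mL
Rate = 5.3 mg/hr ÷ 0.8 mg/mL = 6.625 mL/hr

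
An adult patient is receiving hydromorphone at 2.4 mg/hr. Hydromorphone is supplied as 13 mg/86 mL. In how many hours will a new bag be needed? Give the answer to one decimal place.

5.4 hours

Concentration = 13 mg ÷ 86 mL = 0.1511628 mg/mL
Rate = 2.4 mg/hr ÷ 0.1511628 mg/mL = 15.87692 mL/hr
Duration = 86 mL ÷ 15.87692 mL/hr = 5.416667 hr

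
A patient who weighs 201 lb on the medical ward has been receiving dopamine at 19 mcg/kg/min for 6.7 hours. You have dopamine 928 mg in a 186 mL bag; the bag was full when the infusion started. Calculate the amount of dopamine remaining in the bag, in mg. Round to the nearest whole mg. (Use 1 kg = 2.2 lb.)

230 mg

Weight = 201 lb ÷ 2.2 lb/kg = 91.36364 kg
Dose = 19 mcg/kg/min × 91.36364 kg = 1735.909 mcg/min
1735.909 mcg/min × 60 min/hr = 104154.5 mcg/hr
Concentration = 928 mg ÷ 186 mL = 4.989247 mg/mL = 4989.247 mcg/mL
Rate = 104154.5 mcg/hr ÷ 4989.247 mcg/mL = 20.8758 mL/hr
Volume infused = 20.8758 mL/hr × 6.7 hr = 139.8679 mL
Volume remaining = 186 − 139.8679 = 46.13212 mL
Drug remaining = 46.13212 mL × 4989.247 mcg/mL = 230164.5 mcg = 230.1645 mg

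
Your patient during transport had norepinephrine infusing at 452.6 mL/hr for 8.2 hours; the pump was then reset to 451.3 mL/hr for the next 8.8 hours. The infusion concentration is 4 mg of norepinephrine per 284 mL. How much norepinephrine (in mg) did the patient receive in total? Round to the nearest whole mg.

108 mg

Concentration = 4 mg ÷ 284 mL = 0.01408451 mg/mL
Stage 1: 452.6 mL/hr × 8.2 hr = 3711.32 mL → 3711.32 mL × 0.01408451 mg/mL = 52.27211 mg
Stage 2: 451.3 mL/hr × 8.8 hr = 3971.44 mL → 3971.44 mL × 0.01408451 mg/mL = 55.93577 mg
Total = 52.27211 + 55.93577 = 108.2079 mg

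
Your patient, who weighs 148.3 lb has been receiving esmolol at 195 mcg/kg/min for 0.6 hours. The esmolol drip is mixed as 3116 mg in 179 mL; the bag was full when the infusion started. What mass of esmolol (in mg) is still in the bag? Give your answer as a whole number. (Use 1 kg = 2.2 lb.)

Weight = 148.3 lb ÷ 2.2 lb/kg = 67.40909 kg
Dose = 195 mcg/kg/min × 67.40909 kg = 13144.77 mcg/min
13144.77 mcg/min × 60 min/hr = 788686.4 mcg/hr
Concentration = 3116 mg ÷ 179 mL = 17.40782 mg/mL = 17407.82 mcg/mL
Rate = 788686.4 mcg/hr ÷ 17407.82 mcg/mL = 45.30644 mL/hr
Volume infused = 45.30644 mL/hr × 0.6 hr = 27.18386 mL
Volume remaining = 179 − 27.18386 = 151.8161 mL
Drug remaining = 151.8161 mL × 17407.82 mcg/mL = 2642788 mcg = 2642.788 mg

2643 mg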